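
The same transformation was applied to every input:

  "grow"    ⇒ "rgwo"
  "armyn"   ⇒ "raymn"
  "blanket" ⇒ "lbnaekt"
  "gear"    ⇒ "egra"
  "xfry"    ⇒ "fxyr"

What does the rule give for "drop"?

The transformation: swap each adjacent pair of characters (1↔2, 3↔4, ...).
Applying that to "drop" gives "rdpo".

rdpo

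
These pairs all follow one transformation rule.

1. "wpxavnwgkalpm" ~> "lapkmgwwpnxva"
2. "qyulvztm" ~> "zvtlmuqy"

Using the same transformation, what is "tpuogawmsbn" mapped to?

smbwnatgpou

Each output is the input with this applied: move the last 3 characters to the front (rotate right by 3), then take characters alternately from the front and the back (1st, last, 2nd, 2nd-last, ...).
On "tpuogawmsbn": the first step gives "sbntpuogawm", and the second then gives "smbwnatgpou".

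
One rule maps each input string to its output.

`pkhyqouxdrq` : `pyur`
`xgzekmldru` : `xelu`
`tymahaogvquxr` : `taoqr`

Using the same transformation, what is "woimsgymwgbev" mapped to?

wmygv

What's happening: keep one character in every 3, starting at position 1 (positions 1st, 4th, 7th, ...).
So "woimsgymwgbev" becomes "wmygv".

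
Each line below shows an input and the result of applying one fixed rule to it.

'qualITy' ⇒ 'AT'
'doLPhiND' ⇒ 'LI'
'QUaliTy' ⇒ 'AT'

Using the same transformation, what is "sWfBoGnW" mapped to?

FG

Looking at the pairs, the operation is to keep one character in every 3, starting at position 3 (positions 3rd, 6th, 9th, ...), then convert every letter to uppercase.
"sWfBoGnW" → "fG" → "FG".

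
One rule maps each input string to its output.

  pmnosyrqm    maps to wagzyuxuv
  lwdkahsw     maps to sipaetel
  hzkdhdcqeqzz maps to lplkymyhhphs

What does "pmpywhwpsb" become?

In each case the input is transformed by: move the first 3 characters to the end (rotate left by 3), then shift every letter 8 places forward in the alphabet (wrapping around).
"pmpywhwpsb" → "gepexajxux".

gepexajxux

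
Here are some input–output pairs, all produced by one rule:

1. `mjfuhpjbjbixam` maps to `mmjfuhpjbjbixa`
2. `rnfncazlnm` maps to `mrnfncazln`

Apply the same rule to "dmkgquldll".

The rule is to move the last character to the front.
"dmkgquldll" → "ldmkgquldl".

ldmkgquldl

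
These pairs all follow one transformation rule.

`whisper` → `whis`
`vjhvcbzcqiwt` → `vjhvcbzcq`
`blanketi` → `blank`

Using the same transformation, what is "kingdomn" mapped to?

Looking at the pairs, the operation is to delete the last 3 characters.
For "kingdomn" the result is "kingd".

kingd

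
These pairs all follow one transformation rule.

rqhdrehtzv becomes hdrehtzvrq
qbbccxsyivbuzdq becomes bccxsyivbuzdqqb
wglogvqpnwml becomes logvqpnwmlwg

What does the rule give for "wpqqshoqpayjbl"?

Each output is the input with this applied: move the first 2 characters to the end (rotate left by 2).
So "wpqqshoqpayjbl" becomes "qqshoqpayjblwp".

qqshoqpayjblwp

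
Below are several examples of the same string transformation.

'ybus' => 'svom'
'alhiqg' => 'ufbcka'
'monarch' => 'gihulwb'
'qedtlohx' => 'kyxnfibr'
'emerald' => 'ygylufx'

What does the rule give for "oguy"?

What's happening: shift every letter 6 places backward in the alphabet (wrapping around).
For "oguy" the result is "iaos".

iaos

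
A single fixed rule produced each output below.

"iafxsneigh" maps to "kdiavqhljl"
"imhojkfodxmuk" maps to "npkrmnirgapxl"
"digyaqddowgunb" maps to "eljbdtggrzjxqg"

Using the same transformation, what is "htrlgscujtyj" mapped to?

Looking at the pairs, the operation is to swap the first and last characters, then shift every letter 3 places forward in the alphabet (wrapping around).
Starting from "htrlgscujtyj": after the first operation, "jtrlgscujtyh"; after the second, "mwuojvfxmwbk".
(Check on "imhojkfodxmuk": → "kmhojkfodxmui" → "npkrmnirgapxl" ✓)

mwuojvfxmwbk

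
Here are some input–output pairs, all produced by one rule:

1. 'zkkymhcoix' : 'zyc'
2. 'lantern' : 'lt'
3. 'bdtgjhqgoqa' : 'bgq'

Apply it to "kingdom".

kg

The pattern: move the last 2 characters to the front (rotate right by 2), then keep one character in every 3, starting at position 3 (positions 3rd, 6th, 9th, ...).
Applying both steps to "kingdom": "omkingd", then "kg".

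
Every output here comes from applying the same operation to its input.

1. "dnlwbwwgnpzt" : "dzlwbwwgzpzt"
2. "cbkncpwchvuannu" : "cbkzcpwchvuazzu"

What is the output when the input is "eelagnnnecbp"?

eelagzzzecbp

The transformation: replace every "n" with "z".
Applying that to "eelagnnnecbp" gives "eelagzzzecbp".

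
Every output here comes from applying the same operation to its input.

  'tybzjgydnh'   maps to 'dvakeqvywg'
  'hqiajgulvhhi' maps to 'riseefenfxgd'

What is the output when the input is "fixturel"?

Each output is the input with this applied: shift every letter 3 places backward in the alphabet (wrapping around), then swap the front and back halves of the string.
"fixturel" → "cfuqrobi" → "robicfuq".

robicfuq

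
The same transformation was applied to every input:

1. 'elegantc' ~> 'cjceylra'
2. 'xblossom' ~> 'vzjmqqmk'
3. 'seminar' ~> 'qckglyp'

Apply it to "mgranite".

kepylgrc

The transformation: shift every letter 2 places backward in the alphabet (wrapping around).
Applying that to "mgranite" gives "kepylgrc".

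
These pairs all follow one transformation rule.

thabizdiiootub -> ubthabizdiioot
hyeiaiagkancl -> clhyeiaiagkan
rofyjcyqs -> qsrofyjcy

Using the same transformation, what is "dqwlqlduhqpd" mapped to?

pddqwlqlduhq

Each output is the input with this applied: move the last 2 characters to the front (rotate right by 2).
For "dqwlqlduhqpd" the result is "pddqwlqlduhq".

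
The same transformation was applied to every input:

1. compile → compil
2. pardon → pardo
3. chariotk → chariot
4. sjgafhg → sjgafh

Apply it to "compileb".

The pattern: delete the last character.
For "compileb" the result is "compile".

compile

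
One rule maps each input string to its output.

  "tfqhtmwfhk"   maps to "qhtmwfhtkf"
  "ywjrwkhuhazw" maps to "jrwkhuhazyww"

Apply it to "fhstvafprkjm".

What's happening: swap the first and last characters, then move the first 2 characters to the end (rotate left by 2).
On "fhstvafprkjm": the first step gives "mhstvafprkjf", and the second then gives "stvafprkjfmh".

stvafprkjfmh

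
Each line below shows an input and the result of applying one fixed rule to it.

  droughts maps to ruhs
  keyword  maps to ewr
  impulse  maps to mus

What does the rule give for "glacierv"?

lcev

Rule — keep every other character starting from the second (positions 2nd, 4th, 6th, ...).
Applying that to "glacierv" gives "lcev".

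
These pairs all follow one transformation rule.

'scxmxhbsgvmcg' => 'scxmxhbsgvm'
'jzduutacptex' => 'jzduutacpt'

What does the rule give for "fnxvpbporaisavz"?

Rule — delete the last 2 characters.
So "fnxvpbporaisavz" becomes "fnxvpbporaisa".

fnxvpbporaisa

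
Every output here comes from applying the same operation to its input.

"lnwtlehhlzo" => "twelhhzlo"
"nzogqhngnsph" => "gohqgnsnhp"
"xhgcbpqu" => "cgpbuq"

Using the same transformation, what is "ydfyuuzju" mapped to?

The transformation: delete the first 2 characters, then swap each adjacent pair of characters (1↔2, 3↔4, ...).
Applying both steps to "ydfyuuzju": "fyuuzju", then "yfuujzu".
(Check on "lnwtlehhlzo": → "wtlehhlzo" → "twelhhzlo" ✓)

yfuujzu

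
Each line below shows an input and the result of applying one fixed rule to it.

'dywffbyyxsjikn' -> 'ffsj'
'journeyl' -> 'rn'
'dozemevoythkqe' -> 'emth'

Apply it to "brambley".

Looking at the pairs, the operation is to swap each adjacent pair of characters (1↔2, 3↔4, ...), then keep one character in every 3, starting at position 3 (positions 3rd, 6th, 9th, ...).
Applying both steps to "brambley": "rbmalbye", then "mb".

mb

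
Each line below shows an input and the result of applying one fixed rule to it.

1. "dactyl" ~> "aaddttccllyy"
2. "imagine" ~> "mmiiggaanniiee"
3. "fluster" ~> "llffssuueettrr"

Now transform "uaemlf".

The pattern: swap each adjacent pair of characters (1↔2, 3↔4, ...), then double every character.
Starting from "uaemlf": after the first operation, "aumefl"; after the second, "aauummeeffll".
(Check on "imagine": → "miganie" → "mmiiggaanniiee" ✓)

aauummeeffll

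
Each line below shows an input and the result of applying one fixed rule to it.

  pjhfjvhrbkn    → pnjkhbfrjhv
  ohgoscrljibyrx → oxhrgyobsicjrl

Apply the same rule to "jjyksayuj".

The rule is to take characters alternately from the front and the back (1st, last, 2nd, 2nd-last, ...).
Doing the same to "jjyksayuj": "jjjuyykas".

jjjuyykas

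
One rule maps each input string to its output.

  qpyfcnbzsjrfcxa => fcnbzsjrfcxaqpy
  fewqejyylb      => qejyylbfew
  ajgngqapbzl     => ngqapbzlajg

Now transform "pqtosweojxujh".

osweojxujhpqt

The pattern: move the first 3 characters to the end (rotate left by 3).
Applying that to "pqtosweojxujh" gives "osweojxujhpqt".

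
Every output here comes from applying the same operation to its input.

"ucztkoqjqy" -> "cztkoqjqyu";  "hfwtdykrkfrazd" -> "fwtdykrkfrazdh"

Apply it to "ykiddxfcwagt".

Rule — move the first character to the end.
On "ykiddxfcwagt" that produces "kiddxfcwagty".

kiddxfcwagty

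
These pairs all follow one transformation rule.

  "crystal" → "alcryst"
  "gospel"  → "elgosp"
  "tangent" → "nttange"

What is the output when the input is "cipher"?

In each case the input is transformed by: move the last 2 characters to the front (rotate right by 2).
Applying that to "cipher" gives "erciph".

erciph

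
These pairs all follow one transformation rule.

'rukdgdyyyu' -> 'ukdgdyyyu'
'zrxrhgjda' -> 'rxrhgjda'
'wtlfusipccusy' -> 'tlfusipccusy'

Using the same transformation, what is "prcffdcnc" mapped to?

rcffdcnc

The transformation: delete the first character.
Doing the same to "prcffdcnc": "rcffdcnc".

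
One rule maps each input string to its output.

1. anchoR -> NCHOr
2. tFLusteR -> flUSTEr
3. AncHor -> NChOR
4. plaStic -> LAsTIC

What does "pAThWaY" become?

Looking at the pairs, the operation is to flip the case of every letter, then delete the first character.
Starting from "pAThWaY": after the first operation, "PatHwAy"; after the second, "atHwAy".
(Check on "anchoR": → "ANCHOr" → "NCHOr" ✓)

atHwAy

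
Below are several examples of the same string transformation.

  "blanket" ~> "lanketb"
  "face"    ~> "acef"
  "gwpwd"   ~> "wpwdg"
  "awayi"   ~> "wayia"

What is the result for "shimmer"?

What's happening: move the first character to the end.
Applying that to "shimmer" gives "himmers".

himmers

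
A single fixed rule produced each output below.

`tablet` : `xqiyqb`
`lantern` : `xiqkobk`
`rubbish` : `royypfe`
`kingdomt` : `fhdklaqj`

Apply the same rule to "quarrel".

rnoxboi

In each case the input is transformed by: swap each adjacent pair of characters (1↔2, 3↔4, ...), then shift every letter 3 places backward in the alphabet (wrapping around).
For "quarrel", step one produces "uqraerl"; step two turns that into "rnoxboi".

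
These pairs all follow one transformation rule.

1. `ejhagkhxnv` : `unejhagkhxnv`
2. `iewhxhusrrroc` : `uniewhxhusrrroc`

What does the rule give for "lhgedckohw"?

In each case the input is transformed by: prepend "un".
Doing the same to "lhgedckohw": "unlhgedckohw".

unlhgedckohw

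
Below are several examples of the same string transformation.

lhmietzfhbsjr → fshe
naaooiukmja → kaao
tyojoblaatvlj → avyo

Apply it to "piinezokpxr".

In each case the input is transformed by: keep one character in every 3, starting at position 2 (positions 2nd, 5th, 8th, ...), then move the first 2 characters to the end (rotate left by 2).
Starting from "piinezokpxr": after the first operation, "iekr"; after the second, "krie".
(Check on "naaooiukmja": → "aoka" → "kaao" ✓)

krie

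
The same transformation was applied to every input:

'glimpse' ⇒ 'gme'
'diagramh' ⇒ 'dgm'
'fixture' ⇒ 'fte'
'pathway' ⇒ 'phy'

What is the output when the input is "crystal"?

csl

The transformation: keep one character in every 3, starting at position 1 (positions 1st, 4th, 7th, ...).
On "crystal" that produces "csl".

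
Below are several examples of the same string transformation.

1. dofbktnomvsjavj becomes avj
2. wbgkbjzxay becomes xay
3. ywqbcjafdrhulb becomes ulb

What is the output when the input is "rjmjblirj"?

irj

The rule is to keep only the last 3 characters.
Applying that to "rjmjblirj" gives "irj".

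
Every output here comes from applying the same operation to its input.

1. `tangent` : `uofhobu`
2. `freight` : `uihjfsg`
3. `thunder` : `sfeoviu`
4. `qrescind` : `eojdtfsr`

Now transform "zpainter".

sfuojbqa

The rule is to reverse the string, then shift every letter 1 place forward in the alphabet (wrapping around).
Applying both steps to "zpainter": "retniapz", then "sfuojbqa".
(Check on "qrescind": → "dnicserq" → "eojdtfsr" ✓)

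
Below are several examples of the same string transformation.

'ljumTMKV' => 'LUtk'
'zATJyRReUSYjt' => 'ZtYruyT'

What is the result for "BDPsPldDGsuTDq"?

The rule is to keep every other character starting from the first (positions 1st, 3rd, 5th, ...), then flip the case of every letter.
So "BDPsPldDGsuTDq" becomes "bppDgUd".

bppDgUd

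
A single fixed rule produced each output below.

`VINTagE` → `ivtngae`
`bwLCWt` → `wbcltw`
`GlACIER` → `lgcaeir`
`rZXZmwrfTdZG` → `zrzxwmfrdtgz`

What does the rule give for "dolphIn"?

In each case the input is transformed by: swap each adjacent pair of characters (1↔2, 3↔4, ...), then convert every letter to lowercase.
Starting from "dolphIn": after the first operation, "odplIhn"; after the second, "odplihn".

odplihn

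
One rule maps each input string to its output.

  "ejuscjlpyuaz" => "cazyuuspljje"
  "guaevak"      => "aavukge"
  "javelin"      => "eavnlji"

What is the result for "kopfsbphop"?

Looking at the pairs, the operation is to sort the characters into reverse alphabetical order, then move the last 2 characters to the front (rotate right by 2).
For "kopfsbphop", step one produces "spppookhfb"; step two turns that into "fbspppookh".

fbspppookh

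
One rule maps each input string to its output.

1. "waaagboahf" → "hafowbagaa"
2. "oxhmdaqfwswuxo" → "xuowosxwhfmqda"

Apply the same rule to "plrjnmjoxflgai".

agilpflxrojjnm

In each case the input is transformed by: move the last 2 characters to the front (rotate right by 2), then take characters alternately from the front and the back (1st, last, 2nd, 2nd-last, ...).
Doing the same to "plrjnmjoxflgai": "agilpflxrojjnm".
(Check on "oxhmdaqfwswuxo": → "xooxhmdaqfwswu" → "xuowosxwhfmqda" ✓)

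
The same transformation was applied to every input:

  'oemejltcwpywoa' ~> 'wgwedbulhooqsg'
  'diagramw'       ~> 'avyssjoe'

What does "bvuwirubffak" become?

ntomjatmxxcs

In each case the input is transformed by: shift every letter 8 places backward in the alphabet (wrapping around), then swap each adjacent pair of characters (1↔2, 3↔4, ...).
For "bvuwirubffak", step one produces "tnmoajmtxxsc"; step two turns that into "ntomjatmxxcs".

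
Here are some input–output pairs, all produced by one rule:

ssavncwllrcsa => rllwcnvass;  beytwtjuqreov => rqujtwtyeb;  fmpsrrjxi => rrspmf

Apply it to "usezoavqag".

vaozesu

The rule is to delete the last 3 characters, then reverse the string.
"usezoavqag" → "usezoav" → "vaozesu".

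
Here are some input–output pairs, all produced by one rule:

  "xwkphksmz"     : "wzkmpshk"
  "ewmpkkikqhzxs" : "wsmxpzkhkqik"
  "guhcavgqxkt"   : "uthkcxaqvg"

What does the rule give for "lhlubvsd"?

hdlsuvb

The transformation: delete the first character, then take characters alternately from the front and the back (1st, last, 2nd, 2nd-last, ...).
For "lhlubvsd", step one produces "hlubvsd"; step two turns that into "hdlsuvb".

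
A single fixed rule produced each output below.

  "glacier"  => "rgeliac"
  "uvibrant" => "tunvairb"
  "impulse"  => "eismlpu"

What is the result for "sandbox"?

The pattern: take characters alternately from the front and the back (1st, last, 2nd, 2nd-last, ...), then swap each adjacent pair of characters (1↔2, 3↔4, ...).
Working it through for "sandbox": intermediate "sxaonbd", final "xsoabnd".
(Check on "uvibrant": → "utvniabr" → "tunvairb" ✓)

xsoabnd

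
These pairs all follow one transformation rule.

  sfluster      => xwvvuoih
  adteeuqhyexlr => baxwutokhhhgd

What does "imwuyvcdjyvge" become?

bbzyyxpmljhgf

In each case the input is transformed by: sort the characters into reverse alphabetical order, then shift every letter 3 places forward in the alphabet (wrapping around).
For "imwuyvcdjyvge" the result is "bbzyyxpmljhgf".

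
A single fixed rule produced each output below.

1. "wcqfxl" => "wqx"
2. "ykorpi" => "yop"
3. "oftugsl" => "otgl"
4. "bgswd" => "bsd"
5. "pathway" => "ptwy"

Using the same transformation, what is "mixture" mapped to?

The rule is to keep every other character starting from the first (positions 1st, 3rd, 5th, ...).
Applying that to "mixture" gives "mxue".

mxue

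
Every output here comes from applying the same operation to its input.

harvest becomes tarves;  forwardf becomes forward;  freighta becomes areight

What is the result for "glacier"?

rlacie

The transformation: delete the first character, then move the last character to the front.
Applying both steps to "glacier": "lacier", then "rlacie".
(Check on "harvest": → "arvest" → "tarves" ✓)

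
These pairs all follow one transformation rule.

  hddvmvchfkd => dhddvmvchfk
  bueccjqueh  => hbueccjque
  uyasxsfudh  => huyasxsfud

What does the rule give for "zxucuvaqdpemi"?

The rule is to move the last character to the front.
"zxucuvaqdpemi" → "izxucuvaqdpem".

izxucuvaqdpem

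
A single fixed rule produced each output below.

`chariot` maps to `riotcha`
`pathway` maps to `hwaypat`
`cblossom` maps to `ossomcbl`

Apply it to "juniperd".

Rule — move the first 3 characters to the end (rotate left by 3).
For "juniperd" the result is "iperdjun".

iperdjun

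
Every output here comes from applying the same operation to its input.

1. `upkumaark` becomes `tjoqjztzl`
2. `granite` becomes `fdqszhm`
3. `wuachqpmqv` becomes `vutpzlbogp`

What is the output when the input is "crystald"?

What's happening: take characters alternately from the front and the back (1st, last, 2nd, 2nd-last, ...), then shift every letter 1 place backward in the alphabet (wrapping around).
Applying both steps to "crystald": "cdrlyast", then "bcqkxzrs".
(Check on "granite": → "gertain" → "fdqszhm" ✓)

bcqkxzrs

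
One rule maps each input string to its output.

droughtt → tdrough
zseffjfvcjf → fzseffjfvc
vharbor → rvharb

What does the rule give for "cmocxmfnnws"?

The rule is to move the last character to the front, then delete the last character.
Applying both steps to "cmocxmfnnws": "scmocxmfnnw", then "scmocxmfnn".

scmocxmfnn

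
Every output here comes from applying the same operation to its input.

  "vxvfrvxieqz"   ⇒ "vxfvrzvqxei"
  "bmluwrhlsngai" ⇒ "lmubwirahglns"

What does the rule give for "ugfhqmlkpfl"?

The rule is to move the first 2 characters to the end (rotate left by 2), then take characters alternately from the front and the back (1st, last, 2nd, 2nd-last, ...).
For "ugfhqmlkpfl", step one produces "fhqmlkpflug"; step two turns that into "fghuqlmflpk".

fghuqlmflpk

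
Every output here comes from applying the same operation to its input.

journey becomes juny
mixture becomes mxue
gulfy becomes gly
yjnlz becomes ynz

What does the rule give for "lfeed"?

The rule is to keep every other character starting from the first (positions 1st, 3rd, 5th, ...).
Applying that to "lfeed" gives "led".

led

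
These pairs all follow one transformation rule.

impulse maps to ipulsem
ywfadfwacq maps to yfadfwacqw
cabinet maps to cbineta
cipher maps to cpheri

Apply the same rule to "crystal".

What's happening: move the first character to the end, then swap the first and last characters.
So "crystal" becomes "cystalr".
(Check on "cabinet": → "abinetc" → "cbineta" ✓)

cystalr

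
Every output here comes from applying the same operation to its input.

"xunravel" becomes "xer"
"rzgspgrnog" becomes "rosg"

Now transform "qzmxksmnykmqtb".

qtxkm

What's happening: take characters alternately from the front and the back (1st, last, 2nd, 2nd-last, ...), then keep one character in every 3, starting at position 1 (positions 1st, 4th, 7th, ...).
Working it through for "qzmxksmnykmqtb": intermediate "qbztmqxmkksymn", final "qtxkm".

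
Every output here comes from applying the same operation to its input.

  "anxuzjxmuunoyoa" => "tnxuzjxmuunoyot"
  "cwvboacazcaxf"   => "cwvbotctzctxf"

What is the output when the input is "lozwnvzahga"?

The pattern: replace every "a" with "t".
Applying that to "lozwnvzahga" gives "lozwnvzthgt".

lozwnvzthgt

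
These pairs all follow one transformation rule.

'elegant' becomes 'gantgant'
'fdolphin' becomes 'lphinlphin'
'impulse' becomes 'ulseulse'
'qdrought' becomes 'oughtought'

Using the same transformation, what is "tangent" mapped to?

Rule — delete the first 3 characters, then write the whole string twice.
On "tangent": the first step gives "gent", and the second then gives "gentgent".

gentgent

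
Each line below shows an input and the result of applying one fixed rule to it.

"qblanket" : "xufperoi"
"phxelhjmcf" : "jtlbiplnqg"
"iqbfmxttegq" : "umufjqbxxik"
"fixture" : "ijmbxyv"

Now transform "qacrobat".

Rule — move the last character to the front, then shift every letter 4 places forward in the alphabet (wrapping around).
Applying both steps to "qacrobat": "tqacroba", then "xuegvsfe".

xuegvsfe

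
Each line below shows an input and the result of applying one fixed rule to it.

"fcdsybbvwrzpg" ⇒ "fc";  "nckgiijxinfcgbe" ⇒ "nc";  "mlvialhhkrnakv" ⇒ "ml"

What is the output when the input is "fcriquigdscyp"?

fc

Looking at the pairs, the operation is to keep only the first 2 characters.
For "fcriquigdscyp" the result is "fc".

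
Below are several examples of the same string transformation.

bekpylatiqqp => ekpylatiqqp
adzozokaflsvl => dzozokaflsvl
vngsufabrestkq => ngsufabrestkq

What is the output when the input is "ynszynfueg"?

What's happening: delete the first character.
"ynszynfueg" → "nszynfueg".

nszynfueg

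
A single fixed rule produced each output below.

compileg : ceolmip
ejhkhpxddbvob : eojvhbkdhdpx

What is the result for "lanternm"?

Looking at the pairs, the operation is to delete the last character, then take characters alternately from the front and the back (1st, last, 2nd, 2nd-last, ...).
"lanternm" → "lantern" → "lnarnet".
(Check on "compileg": → "compile" → "ceolmip" ✓)

lnarnet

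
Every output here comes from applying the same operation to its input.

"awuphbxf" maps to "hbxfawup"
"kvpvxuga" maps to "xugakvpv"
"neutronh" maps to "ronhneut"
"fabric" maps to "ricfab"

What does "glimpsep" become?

psepglim

In each case the input is transformed by: swap the front and back halves of the string.
"glimpsep" → "psepglim".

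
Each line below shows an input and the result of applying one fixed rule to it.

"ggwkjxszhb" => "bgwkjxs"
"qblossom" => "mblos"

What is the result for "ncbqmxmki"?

icbqmx

The pattern: swap the first and last characters, then delete the last 3 characters.
Applying that to "ncbqmxmki" gives "icbqmx".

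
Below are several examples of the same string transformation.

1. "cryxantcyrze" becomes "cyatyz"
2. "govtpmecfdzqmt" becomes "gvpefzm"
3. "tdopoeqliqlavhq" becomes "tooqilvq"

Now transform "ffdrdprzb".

fddrb

The rule is to keep every other character starting from the first (positions 1st, 3rd, 5th, ...).
"ffdrdprzb" → "fddrb".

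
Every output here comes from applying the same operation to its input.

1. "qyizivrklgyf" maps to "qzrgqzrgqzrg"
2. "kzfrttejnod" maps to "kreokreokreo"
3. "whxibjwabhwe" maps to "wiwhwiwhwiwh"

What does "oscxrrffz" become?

In each case the input is transformed by: keep one character in every 3, starting at position 1 (positions 1st, 4th, 7th, ...), then write the whole string 3 times in a row.
On "oscxrrffz": the first step gives "oxf", and the second then gives "oxfoxfoxf".
(Check on "whxibjwabhwe": → "wiwh" → "wiwhwiwhwiwh" ✓)

oxfoxfoxf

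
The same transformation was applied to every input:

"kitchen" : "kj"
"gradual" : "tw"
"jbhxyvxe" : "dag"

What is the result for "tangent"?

The pattern: shift every letter 2 places forward in the alphabet (wrapping around), then keep one character in every 3, starting at position 2 (positions 2nd, 5th, 8th, ...).
On "tangent" that produces "cg".

cg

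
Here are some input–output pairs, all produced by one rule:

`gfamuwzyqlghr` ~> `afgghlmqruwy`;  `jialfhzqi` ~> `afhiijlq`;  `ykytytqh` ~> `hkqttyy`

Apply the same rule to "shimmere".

The transformation: sort the characters into alphabetical order, then delete the last character.
Doing the same to "shimmere": "eehimmr".

eehimmr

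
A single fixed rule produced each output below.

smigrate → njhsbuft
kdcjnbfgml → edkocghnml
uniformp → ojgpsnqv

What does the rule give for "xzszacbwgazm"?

atabdcxhbany

Looking at the pairs, the operation is to shift every letter 1 place forward in the alphabet (wrapping around), then move the first character to the end.
"xzszacbwgazm" → "yatabdcxhban" → "atabdcxhbany".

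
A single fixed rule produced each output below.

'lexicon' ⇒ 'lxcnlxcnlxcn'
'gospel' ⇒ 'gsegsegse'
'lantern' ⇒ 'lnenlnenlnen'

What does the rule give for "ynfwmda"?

yfmayfmayfma

The pattern: keep every other character starting from the first (positions 1st, 3rd, 5th, ...), then write the whole string 3 times in a row.
On "ynfwmda": the first step gives "yfma", and the second then gives "yfmayfmayfma".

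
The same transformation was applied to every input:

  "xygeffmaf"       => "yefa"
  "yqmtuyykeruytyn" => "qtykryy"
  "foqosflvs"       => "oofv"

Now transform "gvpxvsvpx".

The rule is to keep every other character starting from the second (positions 2nd, 4th, 6th, ...).
Applying that to "gvpxvsvpx" gives "vxsp".

vxsp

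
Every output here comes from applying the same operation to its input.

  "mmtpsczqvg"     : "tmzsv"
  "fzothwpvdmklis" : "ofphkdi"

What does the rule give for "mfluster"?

The transformation: keep every other character starting from the first (positions 1st, 3rd, 5th, ...), then swap each adjacent pair of characters (1↔2, 3↔4, ...).
Applying that to "mfluster" gives "lmes".

lmes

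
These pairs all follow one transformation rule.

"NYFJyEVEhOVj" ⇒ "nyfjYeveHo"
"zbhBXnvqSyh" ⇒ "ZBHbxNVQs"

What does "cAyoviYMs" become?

In each case the input is transformed by: delete the last 2 characters, then flip the case of every letter.
For "cAyoviYMs", step one produces "cAyoviY"; step two turns that into "CaYOVIy".
(Check on "zbhBXnvqSyh": → "zbhBXnvqS" → "ZBHbxNVQs" ✓)

CaYOVIy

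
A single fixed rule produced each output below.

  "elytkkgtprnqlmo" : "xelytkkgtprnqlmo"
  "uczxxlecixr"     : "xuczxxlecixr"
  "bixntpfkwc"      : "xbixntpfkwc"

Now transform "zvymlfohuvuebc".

What's happening: prepend "x".
Applying that to "zvymlfohuvuebc" gives "xzvymlfohuvuebc".

xzvymlfohuvuebc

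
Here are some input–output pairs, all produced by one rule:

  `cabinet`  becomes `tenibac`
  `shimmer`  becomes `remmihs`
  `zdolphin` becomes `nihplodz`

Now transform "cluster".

The pattern: reverse the string.
"cluster" → "retsulc".

retsulc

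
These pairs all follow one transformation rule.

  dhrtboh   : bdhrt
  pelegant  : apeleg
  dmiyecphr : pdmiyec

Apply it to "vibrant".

avibr

The transformation: delete the last 2 characters, then move the last character to the front.
Applying both steps to "vibrant": "vibra", then "avibr".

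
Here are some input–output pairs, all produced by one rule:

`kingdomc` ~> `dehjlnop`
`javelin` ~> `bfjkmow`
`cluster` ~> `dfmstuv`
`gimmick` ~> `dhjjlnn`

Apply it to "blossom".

In each case the input is transformed by: shift every letter 1 place forward in the alphabet (wrapping around), then sort the characters into alphabetical order.
For "blossom", step one produces "cmpttpn"; step two turns that into "cmnpptt".

cmnpptt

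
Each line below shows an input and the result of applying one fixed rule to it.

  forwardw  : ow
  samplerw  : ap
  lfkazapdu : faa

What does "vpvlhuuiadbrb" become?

pluid

The rule is to delete the last 3 characters, then keep every other character starting from the second (positions 2nd, 4th, 6th, ...).
Working it through for "vpvlhuuiadbrb": intermediate "vpvlhuuiad", final "pluid".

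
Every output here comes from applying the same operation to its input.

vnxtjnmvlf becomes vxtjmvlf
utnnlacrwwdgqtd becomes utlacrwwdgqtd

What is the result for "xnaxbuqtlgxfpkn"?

What's happening: remove every "n".
"xnaxbuqtlgxfpkn" → "xaxbuqtlgxfpk".

xaxbuqtlgxfpk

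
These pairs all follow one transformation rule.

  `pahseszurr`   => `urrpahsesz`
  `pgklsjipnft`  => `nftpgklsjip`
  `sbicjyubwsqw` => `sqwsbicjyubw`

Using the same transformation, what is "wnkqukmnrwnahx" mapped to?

ahxwnkqukmnrwn

Each output is the input with this applied: move the last 3 characters to the front (rotate right by 3).
So "wnkqukmnrwnahx" becomes "ahxwnkqukmnrwn".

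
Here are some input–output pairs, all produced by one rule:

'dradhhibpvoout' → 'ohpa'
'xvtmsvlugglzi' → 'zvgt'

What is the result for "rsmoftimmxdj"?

jtmm

Rule — keep one character in every 3, starting at position 3 (positions 3rd, 6th, 9th, ...), then swap the first and last characters.
"rsmoftimmxdj" → "mtmj" → "jtmm".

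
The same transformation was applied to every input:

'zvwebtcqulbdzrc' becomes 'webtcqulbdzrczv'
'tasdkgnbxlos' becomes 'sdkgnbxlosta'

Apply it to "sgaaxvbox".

aaxvboxsg

Each output is the input with this applied: move the first 2 characters to the end (rotate left by 2).
Doing the same to "sgaaxvbox": "aaxvboxsg".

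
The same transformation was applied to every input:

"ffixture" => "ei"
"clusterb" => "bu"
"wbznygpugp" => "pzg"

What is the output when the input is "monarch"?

hn

In each case the input is transformed by: move the last 3 characters to the front (rotate right by 3), then keep one character in every 3, starting at position 3 (positions 3rd, 6th, 9th, ...).
On "monarch": the first step gives "rchmona", and the second then gives "hn".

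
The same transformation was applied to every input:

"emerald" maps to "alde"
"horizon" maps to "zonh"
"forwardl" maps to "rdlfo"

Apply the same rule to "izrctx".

ctx

In each case the input is transformed by: move the last 3 characters to the front (rotate right by 3), then delete the last 3 characters.
"izrctx" → "ctxizr" → "ctx".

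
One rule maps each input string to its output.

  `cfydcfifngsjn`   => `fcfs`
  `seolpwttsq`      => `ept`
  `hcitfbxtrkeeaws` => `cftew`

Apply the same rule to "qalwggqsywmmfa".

agsma

The pattern: keep one character in every 3, starting at position 2 (positions 2nd, 5th, 8th, ...).
On "qalwggqsywmmfa" that produces "agsma".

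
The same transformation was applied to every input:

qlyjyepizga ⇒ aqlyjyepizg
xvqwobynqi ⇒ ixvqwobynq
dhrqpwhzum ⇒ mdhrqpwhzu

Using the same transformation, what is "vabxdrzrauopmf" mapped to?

Rule — move the last character to the front.
On "vabxdrzrauopmf" that produces "fvabxdrzrauopm".

fvabxdrzrauopm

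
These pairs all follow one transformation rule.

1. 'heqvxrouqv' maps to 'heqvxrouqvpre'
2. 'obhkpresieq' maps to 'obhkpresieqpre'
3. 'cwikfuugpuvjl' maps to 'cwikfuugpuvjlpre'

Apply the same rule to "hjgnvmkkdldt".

The rule is to append "pre".
On "hjgnvmkkdldt" that produces "hjgnvmkkdldtpre".

hjgnvmkkdldtpre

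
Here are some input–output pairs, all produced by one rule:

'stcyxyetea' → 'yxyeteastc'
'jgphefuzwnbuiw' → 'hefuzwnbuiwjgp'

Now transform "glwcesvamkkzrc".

cesvamkkzrcglw

Each output is the input with this applied: move the first 3 characters to the end (rotate left by 3).
Doing the same to "glwcesvamkkzrc": "cesvamkkzrcglw".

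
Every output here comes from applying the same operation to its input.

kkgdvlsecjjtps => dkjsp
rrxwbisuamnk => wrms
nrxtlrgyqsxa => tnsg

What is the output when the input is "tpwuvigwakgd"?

utkg

Each output is the input with this applied: keep one character in every 3, starting at position 1 (positions 1st, 4th, 7th, ...), then swap each adjacent pair of characters (1↔2, 3↔4, ...).
"tpwuvigwakgd" → "tugk" → "utkg".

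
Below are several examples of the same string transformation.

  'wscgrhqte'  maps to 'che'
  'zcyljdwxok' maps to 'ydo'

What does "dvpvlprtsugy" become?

Each output is the input with this applied: keep one character in every 3, starting at position 3 (positions 3rd, 6th, 9th, ...).
On "dvpvlprtsugy" that produces "ppsy".

ppsy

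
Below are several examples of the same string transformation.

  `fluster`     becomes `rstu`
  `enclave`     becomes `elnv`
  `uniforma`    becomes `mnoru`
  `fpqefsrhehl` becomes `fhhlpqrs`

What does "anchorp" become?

Looking at the pairs, the operation is to sort the characters into alphabetical order, then delete the first 3 characters.
Starting from "anchorp": after the first operation, "achnopr"; after the second, "nopr".

nopr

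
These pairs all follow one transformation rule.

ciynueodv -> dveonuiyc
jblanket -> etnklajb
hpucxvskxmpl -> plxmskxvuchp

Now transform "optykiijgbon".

ongbijkityop

The pattern: reverse the string, then swap each adjacent pair of characters (1↔2, 3↔4, ...).
Working it through for "optykiijgbon": intermediate "nobgjiikytpo", final "ongbijkityop".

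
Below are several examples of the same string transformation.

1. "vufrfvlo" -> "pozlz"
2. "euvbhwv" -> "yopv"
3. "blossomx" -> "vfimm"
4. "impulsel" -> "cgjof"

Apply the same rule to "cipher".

wcj

The pattern: shift every letter 6 places backward in the alphabet (wrapping around), then delete the last 3 characters.
Applying both steps to "cipher": "wcjbyl", then "wcj".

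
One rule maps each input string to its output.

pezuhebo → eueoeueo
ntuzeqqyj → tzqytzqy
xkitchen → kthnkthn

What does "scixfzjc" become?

The pattern: keep every other character starting from the second (positions 2nd, 4th, 6th, ...), then write the whole string twice.
Working it through for "scixfzjc": intermediate "cxzc", final "cxzccxzc".

cxzccxzc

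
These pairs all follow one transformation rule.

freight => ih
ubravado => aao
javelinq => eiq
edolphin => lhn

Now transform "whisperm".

sem

Rule — delete the first 2 characters, then keep every other character starting from the second (positions 2nd, 4th, 6th, ...).
Working it through for "whisperm": intermediate "isperm", final "sem".
(Check on "javelinq": → "velinq" → "eiq" ✓)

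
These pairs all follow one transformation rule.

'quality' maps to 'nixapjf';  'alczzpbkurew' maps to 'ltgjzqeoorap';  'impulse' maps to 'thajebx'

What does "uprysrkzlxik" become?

The transformation: shift every letter 11 places backward in the alphabet (wrapping around), then reverse the string.
Working it through for "uprysrkzlxik": intermediate "jegnhgzoamxz", final "zxmaozghngej".

zxmaozghngej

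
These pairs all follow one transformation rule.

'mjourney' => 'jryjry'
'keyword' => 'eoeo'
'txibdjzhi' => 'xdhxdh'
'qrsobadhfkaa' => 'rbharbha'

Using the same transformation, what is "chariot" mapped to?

The transformation: keep one character in every 3, starting at position 2 (positions 2nd, 5th, 8th, ...), then write the whole string twice.
"chariot" → "hihi".
(Check on "mjourney": → "jry" → "jryjry" ✓)

hihi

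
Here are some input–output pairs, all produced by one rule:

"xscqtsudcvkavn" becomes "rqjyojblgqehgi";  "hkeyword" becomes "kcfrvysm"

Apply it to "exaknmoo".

What's happening: shift every letter 12 places backward in the alphabet (wrapping around), then swap the front and back halves of the string.
Starting from "exaknmoo": after the first operation, "sloybacc"; after the second, "baccsloy".

baccsloy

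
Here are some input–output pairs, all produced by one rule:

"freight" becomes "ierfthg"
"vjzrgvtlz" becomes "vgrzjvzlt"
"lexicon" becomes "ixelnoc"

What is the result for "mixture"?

tximeru

Each output is the input with this applied: reverse the string, then move the first 3 characters to the end (rotate left by 3).
On "mixture" that produces "tximeru".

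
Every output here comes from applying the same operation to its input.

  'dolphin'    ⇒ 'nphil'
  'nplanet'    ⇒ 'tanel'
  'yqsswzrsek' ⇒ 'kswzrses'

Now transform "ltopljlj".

Rule — delete the first 2 characters, then swap the first and last characters.
On "ltopljlj" that produces "jpljlo".

jpljlo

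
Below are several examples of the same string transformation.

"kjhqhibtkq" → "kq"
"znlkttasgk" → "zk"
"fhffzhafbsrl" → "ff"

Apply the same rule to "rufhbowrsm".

The transformation: keep one character in every 3, starting at position 1 (positions 1st, 4th, 7th, ...), then delete the last 2 characters.
Working it through for "rufhbowrsm": intermediate "rhwm", final "rh".

rh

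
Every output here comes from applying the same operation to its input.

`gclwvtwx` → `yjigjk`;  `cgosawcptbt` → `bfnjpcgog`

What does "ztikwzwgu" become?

vxjmjth

The pattern: delete the first 2 characters, then shift every letter 13 places forward in the alphabet (wrapping around) — i.e. ROT13.
Starting from "ztikwzwgu": after the first operation, "ikwzwgu"; after the second, "vxjmjth".
(Check on "gclwvtwx": → "lwvtwx" → "yjigjk" ✓)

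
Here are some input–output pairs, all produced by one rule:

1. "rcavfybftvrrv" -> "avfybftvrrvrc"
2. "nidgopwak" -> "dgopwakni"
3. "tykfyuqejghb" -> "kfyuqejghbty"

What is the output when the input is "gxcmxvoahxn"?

The pattern: move the first 2 characters to the end (rotate left by 2).
Doing the same to "gxcmxvoahxn": "cmxvoahxngx".

cmxvoahxngx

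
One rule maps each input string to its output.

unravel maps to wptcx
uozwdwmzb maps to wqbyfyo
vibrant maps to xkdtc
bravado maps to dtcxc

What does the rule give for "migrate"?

okitc

Each output is the input with this applied: shift every letter 2 places forward in the alphabet (wrapping around), then delete the last 2 characters.
For "migrate", step one produces "okitcvg"; step two turns that into "okitc".
(Check on "unravel": → "wptcxgn" → "wptcx" ✓)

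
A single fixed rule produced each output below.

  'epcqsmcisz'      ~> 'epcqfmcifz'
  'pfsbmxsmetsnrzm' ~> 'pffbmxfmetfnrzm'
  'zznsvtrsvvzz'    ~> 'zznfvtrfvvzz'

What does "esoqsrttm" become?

In each case the input is transformed by: replace every "s" with "f".
Doing the same to "esoqsrttm": "efoqfrttm".

efoqfrttm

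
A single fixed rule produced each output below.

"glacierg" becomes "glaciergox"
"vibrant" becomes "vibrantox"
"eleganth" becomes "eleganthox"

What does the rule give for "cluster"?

Rule — append "ox".
Applying that to "cluster" gives "clusterox".

clusterox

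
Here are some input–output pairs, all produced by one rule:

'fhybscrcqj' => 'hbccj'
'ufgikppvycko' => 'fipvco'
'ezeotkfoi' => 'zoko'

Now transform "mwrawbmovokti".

waboot

In each case the input is transformed by: keep every other character starting from the second (positions 2nd, 4th, 6th, ...).
So "mwrawbmovokti" becomes "waboot".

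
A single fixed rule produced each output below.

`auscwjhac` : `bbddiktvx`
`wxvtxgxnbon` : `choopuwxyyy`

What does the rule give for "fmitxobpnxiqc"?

Rule — sort the characters into alphabetical order, then shift every letter 1 place forward in the alphabet (wrapping around).
"fmitxobpnxiqc" → "bcfiimnopqtxx" → "cdgjjnopqruyy".

cdgjjnopqruyy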